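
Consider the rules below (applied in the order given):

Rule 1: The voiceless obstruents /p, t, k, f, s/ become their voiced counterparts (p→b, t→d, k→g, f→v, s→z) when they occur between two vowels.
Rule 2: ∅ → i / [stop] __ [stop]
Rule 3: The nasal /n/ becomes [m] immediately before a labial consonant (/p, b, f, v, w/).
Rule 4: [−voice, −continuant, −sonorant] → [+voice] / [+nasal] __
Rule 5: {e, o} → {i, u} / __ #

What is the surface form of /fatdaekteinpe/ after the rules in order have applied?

fatidaekiteimbi

Rule 1 (intervocalic voicing): no segment meets the environment; /fatdaekteinpe/ is unchanged.
Rule 2 (stop-cluster i-epenthesis): /t/ and /d/ form a stop–stop cluster, so [i] is inserted between them. /k/ and /t/ form a stop–stop cluster, so [i] is inserted between them. /fatdaekteinpe/ → fatidaekiteinpe.
Rule 3 (nasal place assimilation): /n/ precedes the labial consonant /p/, so it assimilates in place to [m]. /fatidaekiteinpe/ → fatidaekiteimpe.
Rule 4 (post-nasal voicing): /p/ is a voiceless stop immediately after the nasal /m/, so it voices to [b]. /fatidaekiteimpe/ → fatidaekiteimbe.
Rule 5 (final vowel raising): /e/ is a mid vowel in word-final position, so it raises to [i]. /fatidaekiteimbe/ → fatidaekiteimbi.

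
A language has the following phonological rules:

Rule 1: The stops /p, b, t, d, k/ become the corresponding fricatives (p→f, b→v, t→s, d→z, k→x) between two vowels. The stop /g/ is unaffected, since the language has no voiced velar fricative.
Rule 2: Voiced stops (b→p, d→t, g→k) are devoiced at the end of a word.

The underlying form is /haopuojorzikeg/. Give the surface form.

Rule 1 (intervocalic spirantization): /p/ is a stop between vowels /o/ and /u/, so it spirantizes to the fricative [f]. /k/ is a stop between vowels /i/ and /e/, so it spirantizes to the fricative [x]. /haopuojorzikeg/ → haofuojorzixeg.
Rule 2 (final devoicing): /g/ is a voiced stop in word-final position, so it devoices to [k]. /haofuojorzixeg/ → haofuojorzixek.

haofuojorzixek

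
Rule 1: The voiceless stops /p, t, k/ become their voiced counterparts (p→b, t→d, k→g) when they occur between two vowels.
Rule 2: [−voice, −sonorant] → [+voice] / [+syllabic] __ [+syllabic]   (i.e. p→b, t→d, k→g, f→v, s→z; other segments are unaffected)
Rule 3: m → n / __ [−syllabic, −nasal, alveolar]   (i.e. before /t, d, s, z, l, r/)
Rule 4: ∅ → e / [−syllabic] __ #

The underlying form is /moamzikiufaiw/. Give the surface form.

moanzigiuvaiwe

Rule 1 (intervocalic voicing): /k/ is a voiceless stop between vowels /i/ and /i/, so it voices to [g]. /moamzikiufaiw/ → moamzigiufaiw.
Rule 2 (intervocalic voicing): /f/ is a voiceless obstruent between vowels /u/ and /a/, so it voices to [v]. /moamzigiufaiw/ → moamzigiuvaiw.
Rule 3 (nasal place assimilation): /m/ precedes the alveolar consonant /z/, so it assimilates in place to [n]. /moamzigiuvaiw/ → moanzigiuvaiw.
Rule 4 (final e-epenthesis): the form ends in the consonant /w/, so [e] is inserted word-finally. /moanzigiuvaiw/ → moanzigiuvaiwe.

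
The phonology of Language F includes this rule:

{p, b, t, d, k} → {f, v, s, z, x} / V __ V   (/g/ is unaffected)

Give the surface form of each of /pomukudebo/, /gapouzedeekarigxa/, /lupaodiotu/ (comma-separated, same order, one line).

pomuxuzevo, gafouzezeexarigxa, lufaoziosu

/pomukudebo/: /k/ is a stop between vowels /u/ and /u/, so it spirantizes to the fricative [x]. /d/ is a stop between vowels /u/ and /e/, so it spirantizes to the fricative [z]. /b/ is a stop between vowels /e/ and /o/, so it spirantizes to the fricative [v]. → [pomuxuzevo].
/gapouzedeekarigxa/: /p/ is a stop between vowels /a/ and /o/, so it spirantizes to the fricative [f]. /d/ is a stop between vowels /e/ and /e/, so it spirantizes to the fricative [z]. /k/ is a stop between vowels /e/ and /a/, so it spirantizes to the fricative [x]. → [gafouzezeexarigxa].
/lupaodiotu/: /p/ is a stop between vowels /u/ and /a/, so it spirantizes to the fricative [f]. /d/ is a stop between vowels /o/ and /i/, so it spirantizes to the fricative [z]. /t/ is a stop between vowels /o/ and /u/, so it spirantizes to the fricative [s]. → [lufaoziosu].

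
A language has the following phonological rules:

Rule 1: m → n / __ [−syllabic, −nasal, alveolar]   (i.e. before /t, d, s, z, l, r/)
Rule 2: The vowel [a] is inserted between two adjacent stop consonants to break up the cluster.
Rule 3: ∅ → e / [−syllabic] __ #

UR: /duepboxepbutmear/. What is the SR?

duepaboxepabutmeare

Rule 1 (nasal place assimilation): no segment meets the environment; /duepboxepbutmear/ is unchanged.
Rule 2 (stop-cluster a-epenthesis): /p/ and /b/ form a stop–stop cluster, so [a] is inserted between them. /p/ and /b/ form a stop–stop cluster, so [a] is inserted between them. /duepboxepbutmear/ → duepaboxepabutmear.
Rule 3 (final e-epenthesis): the form ends in the consonant /r/, so [e] is inserted word-finally. /duepaboxepabutmear/ → duepaboxepabutmeare.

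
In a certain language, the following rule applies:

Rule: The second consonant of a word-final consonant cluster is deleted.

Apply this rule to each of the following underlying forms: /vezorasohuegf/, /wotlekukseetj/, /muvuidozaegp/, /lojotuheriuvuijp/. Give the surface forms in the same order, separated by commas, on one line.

vezorasohueg, wotlekukseet, muvuidozaeg, lojotuheriuvuij

/vezorasohuegf/: /f/ is the second consonant of a word-final cluster /gf/, so it deletes. → [vezorasohueg].
/wotlekukseetj/: /j/ is the second consonant of a word-final cluster /tj/, so it deletes. → [wotlekukseet].
/muvuidozaegp/: /p/ is the second consonant of a word-final cluster /gp/, so it deletes. → [muvuidozaeg].
/lojotuheriuvuijp/: /p/ is the second consonant of a word-final cluster /jp/, so it deletes. → [lojotuheriuvuij].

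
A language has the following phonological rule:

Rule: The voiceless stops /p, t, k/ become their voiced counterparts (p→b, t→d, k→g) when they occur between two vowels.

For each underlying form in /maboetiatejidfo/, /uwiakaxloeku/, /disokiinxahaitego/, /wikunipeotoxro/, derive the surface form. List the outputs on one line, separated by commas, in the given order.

maboediadejidfo, uwiagaxloegu, disogiinxahaidego, wigunibeodoxro

/maboetiatejidfo/: /t/ is a voiceless stop between vowels /e/ and /i/, so it voices to [d]. /t/ is a voiceless stop between vowels /a/ and /e/, so it voices to [d]. → [maboediadejidfo].
/uwiakaxloeku/: /k/ is a voiceless stop between vowels /a/ and /a/, so it voices to [g]. /k/ is a voiceless stop between vowels /e/ and /u/, so it voices to [g]. → [uwiagaxloegu].
/disokiinxahaitego/: /k/ is a voiceless stop between vowels /o/ and /i/, so it voices to [g]. /t/ is a voiceless stop between vowels /i/ and /e/, so it voices to [d]. → [disogiinxahaidego].
/wikunipeotoxro/: /k/ is a voiceless stop between vowels /i/ and /u/, so it voices to [g]. /p/ is a voiceless stop between vowels /i/ and /e/, so it voices to [b]. /t/ is a voiceless stop between vowels /o/ and /o/, so it voices to [d]. → [wigunibeodoxro].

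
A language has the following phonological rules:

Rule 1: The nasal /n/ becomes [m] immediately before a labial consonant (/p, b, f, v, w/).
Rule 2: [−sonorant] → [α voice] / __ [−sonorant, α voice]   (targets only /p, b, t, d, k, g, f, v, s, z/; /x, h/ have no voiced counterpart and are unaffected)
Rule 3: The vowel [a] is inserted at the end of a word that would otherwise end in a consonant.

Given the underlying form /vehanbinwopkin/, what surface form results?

Rule 1 (nasal place assimilation): /n/ precedes the labial consonant /b/, so it assimilates in place to [m]. /n/ precedes the labial consonant /w/, so it assimilates in place to [m]. /vehanbinwopkin/ → vehambimwopkin.
Rule 2 (regressive voicing assimilation): no segment meets the environment; /vehambimwopkin/ is unchanged.
Rule 3 (final a-epenthesis): the form ends in the consonant /n/, so [a] is inserted word-finally. /vehambimwopkin/ → vehambimwopkina.

vehambimwopkina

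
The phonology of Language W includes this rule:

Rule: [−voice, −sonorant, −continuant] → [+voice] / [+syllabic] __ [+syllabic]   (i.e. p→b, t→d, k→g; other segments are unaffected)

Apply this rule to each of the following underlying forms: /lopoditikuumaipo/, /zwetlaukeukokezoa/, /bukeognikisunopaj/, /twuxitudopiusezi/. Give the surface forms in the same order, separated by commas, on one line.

/lopoditikuumaipo/: /p/ is a voiceless stop between vowels /o/ and /o/, so it voices to [b]. /t/ is a voiceless stop between vowels /i/ and /i/, so it voices to [d]. /k/ is a voiceless stop between vowels /i/ and /u/, so it voices to [g]. /p/ is a voiceless stop between vowels /i/ and /o/, so it voices to [b]. → [lobodidiguumaibo].
/zwetlaukeukokezoa/: /k/ is a voiceless stop between vowels /u/ and /e/, so it voices to [g]. /k/ is a voiceless stop between vowels /u/ and /o/, so it voices to [g]. /k/ is a voiceless stop between vowels /o/ and /e/, so it voices to [g]. → [zwetlaugeugogezoa].
/bukeognikisunopaj/: /k/ is a voiceless stop between vowels /u/ and /e/, so it voices to [g]. /k/ is a voiceless stop between vowels /i/ and /i/, so it voices to [g]. /p/ is a voiceless stop between vowels /o/ and /a/, so it voices to [b]. → [bugeognigisunobaj].
/twuxitudopiusezi/: /t/ is a voiceless stop between vowels /i/ and /u/, so it voices to [d]. /p/ is a voiceless stop between vowels /o/ and /i/, so it voices to [b]. → [twuxidudobiusezi].

lobodidiguumaibo, zwetlaugeugogezoa, bugeognigisunobaj, twuxidudobiusezi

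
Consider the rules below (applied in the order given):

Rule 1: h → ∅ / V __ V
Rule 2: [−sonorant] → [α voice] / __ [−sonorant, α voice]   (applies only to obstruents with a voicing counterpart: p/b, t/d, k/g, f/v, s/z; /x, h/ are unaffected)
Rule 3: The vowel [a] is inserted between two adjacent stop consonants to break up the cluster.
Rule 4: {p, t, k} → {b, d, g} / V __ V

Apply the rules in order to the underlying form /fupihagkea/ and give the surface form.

fubiagagea

Rule 1 (intervocalic h-deletion): /h/ occurs between vowels /i/ and /a/, so it deletes. /fupihagkea/ → fupiagkea.
Rule 2 (regressive voicing assimilation): /g/ precedes the voiceless obstruent /k/, so it devoices to [k] by assimilation. /fupiagkea/ → fupiakkea.
Rule 3 (stop-cluster a-epenthesis): /k/ and /k/ form a stop–stop cluster, so [a] is inserted between them. /fupiakkea/ → fupiakakea.
Rule 4 (intervocalic voicing): /p/ is a voiceless stop between vowels /u/ and /i/, so it voices to [b]. /k/ is a voiceless stop between vowels /a/ and /a/, so it voices to [g]. /k/ is a voiceless stop between vowels /a/ and /e/, so it voices to [g]. /fupiakakea/ → fubiagagea.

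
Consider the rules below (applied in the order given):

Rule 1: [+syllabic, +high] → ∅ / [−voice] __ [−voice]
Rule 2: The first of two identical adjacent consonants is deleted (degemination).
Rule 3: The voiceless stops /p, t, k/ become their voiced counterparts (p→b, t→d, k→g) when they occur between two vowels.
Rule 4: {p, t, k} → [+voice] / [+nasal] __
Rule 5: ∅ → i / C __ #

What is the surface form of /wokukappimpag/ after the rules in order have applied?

Rule 1 (high vowel syncope): /u/ is a high vowel flanked by voiceless consonants /k/ and /k/, so it deletes. /wokukappimpag/ → wokkappimpag.
Rule 2 (degemination): /kk/ is a geminate; the first /k/ deletes. /pp/ is a geminate; the first /p/ deletes. /wokkappimpag/ → wokapimpag.
Rule 3 (intervocalic voicing): /k/ is a voiceless stop between vowels /o/ and /a/, so it voices to [g]. /p/ is a voiceless stop between vowels /a/ and /i/, so it voices to [b]. /wokapimpag/ → wogabimpag.
Rule 4 (post-nasal voicing): /p/ is a voiceless stop immediately after the nasal /m/, so it voices to [b]. /wogabimpag/ → wogabimbag.
Rule 5 (final i-epenthesis): the form ends in the consonant /g/, so [i] is inserted word-finally. /wogabimbag/ → wogabimbagi.

wogabimbagi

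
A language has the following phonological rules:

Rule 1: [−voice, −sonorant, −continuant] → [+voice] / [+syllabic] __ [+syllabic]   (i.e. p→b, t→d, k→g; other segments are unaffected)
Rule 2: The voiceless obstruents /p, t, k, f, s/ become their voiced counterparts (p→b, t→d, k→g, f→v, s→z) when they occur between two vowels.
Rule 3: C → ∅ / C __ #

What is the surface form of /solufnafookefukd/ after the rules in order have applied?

Rule 1 (intervocalic voicing): /k/ is a voiceless stop between vowels /o/ and /e/, so it voices to [g]. /solufnafookefukd/ → solufnafoogefukd.
Rule 2 (intervocalic voicing): /f/ is a voiceless obstruent between vowels /a/ and /o/, so it voices to [v]. /f/ is a voiceless obstruent between vowels /e/ and /u/, so it voices to [v]. /solufnafoogefukd/ → solufnavoogevukd.
Rule 3 (final cluster simplification): /d/ is the second consonant of a word-final cluster /kd/, so it deletes. /solufnavoogevukd/ → solufnavoogevuk.

solufnavoogevuk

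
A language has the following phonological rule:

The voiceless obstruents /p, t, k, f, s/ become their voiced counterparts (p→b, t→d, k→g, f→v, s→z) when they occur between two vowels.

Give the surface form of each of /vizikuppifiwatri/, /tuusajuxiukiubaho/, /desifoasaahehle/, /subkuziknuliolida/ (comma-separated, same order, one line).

/vizikuppifiwatri/: /k/ is a voiceless obstruent between vowels /i/ and /u/, so it voices to [g]. /f/ is a voiceless obstruent between vowels /i/ and /i/, so it voices to [v]. → [viziguppiviwatri].
/tuusajuxiukiubaho/: /s/ is a voiceless obstruent between vowels /u/ and /a/, so it voices to [z]. /k/ is a voiceless obstruent between vowels /u/ and /i/, so it voices to [g]. → [tuuzajuxiugiubaho].
/desifoasaahehle/: /s/ is a voiceless obstruent between vowels /e/ and /i/, so it voices to [z]. /f/ is a voiceless obstruent between vowels /i/ and /o/, so it voices to [v]. /s/ is a voiceless obstruent between vowels /a/ and /a/, so it voices to [z]. → [dezivoazaahehle].
/subkuziknuliolida/: the rule's environment is not met; surfaces unchanged as [subkuziknuliolida].

viziguppiviwatri, tuuzajuxiugiubaho, dezivoazaahehle, subkuziknuliolida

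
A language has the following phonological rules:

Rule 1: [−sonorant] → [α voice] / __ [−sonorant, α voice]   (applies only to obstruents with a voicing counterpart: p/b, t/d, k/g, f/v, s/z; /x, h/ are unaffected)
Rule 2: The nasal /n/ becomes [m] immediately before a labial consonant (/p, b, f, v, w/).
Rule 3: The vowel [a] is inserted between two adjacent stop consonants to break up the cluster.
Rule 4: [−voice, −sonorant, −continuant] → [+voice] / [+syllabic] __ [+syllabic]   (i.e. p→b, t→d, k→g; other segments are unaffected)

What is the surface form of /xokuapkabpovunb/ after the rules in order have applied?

Rule 1 (regressive voicing assimilation): /b/ precedes the voiceless obstruent /p/, so it devoices to [p] by assimilation. /xokuapkabpovunb/ → xokuapkappovunb.
Rule 2 (nasal place assimilation): /n/ precedes the labial consonant /b/, so it assimilates in place to [m]. /xokuapkappovunb/ → xokuapkappovumb.
Rule 3 (stop-cluster a-epenthesis): /p/ and /k/ form a stop–stop cluster, so [a] is inserted between them. /p/ and /p/ form a stop–stop cluster, so [a] is inserted between them. /xokuapkappovumb/ → xokuapakapapovumb.
Rule 4 (intervocalic voicing): /k/ is a voiceless stop between vowels /o/ and /u/, so it voices to [g]. /p/ is a voiceless stop between vowels /a/ and /a/, so it voices to [b]. /k/ is a voiceless stop between vowels /a/ and /a/, so it voices to [g]. /p/ is a voiceless stop between vowels /a/ and /a/, so it voices to [b]. /p/ is a voiceless stop between vowels /a/ and /o/, so it voices to [b]. /xokuapakapapovumb/ → xoguabagababovumb.

xoguabagababovumb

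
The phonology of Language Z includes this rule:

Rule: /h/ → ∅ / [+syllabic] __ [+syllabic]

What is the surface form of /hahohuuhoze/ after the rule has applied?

haouuoze

/h/ occurs between vowels /a/ and /o/, so it deletes.
/h/ occurs between vowels /o/ and /u/, so it deletes.
/h/ occurs between vowels /u/ and /o/, so it deletes.
Surface form: [haouuoze].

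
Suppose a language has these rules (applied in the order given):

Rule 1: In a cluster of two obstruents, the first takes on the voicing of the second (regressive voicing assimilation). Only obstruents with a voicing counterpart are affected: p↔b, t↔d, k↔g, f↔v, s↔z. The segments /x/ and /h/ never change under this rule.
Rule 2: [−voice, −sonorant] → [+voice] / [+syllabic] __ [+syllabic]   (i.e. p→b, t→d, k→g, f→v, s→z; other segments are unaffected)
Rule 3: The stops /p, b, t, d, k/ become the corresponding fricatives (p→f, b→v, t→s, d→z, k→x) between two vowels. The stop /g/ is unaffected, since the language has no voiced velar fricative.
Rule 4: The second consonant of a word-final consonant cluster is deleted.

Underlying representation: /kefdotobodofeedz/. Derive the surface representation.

Rule 1 (regressive voicing assimilation): /f/ precedes the voiced obstruent /d/, so it voices to [v] by assimilation. /kefdotobodofeedz/ → kevdotobodofeedz.
Rule 2 (intervocalic voicing): /t/ is a voiceless obstruent between vowels /o/ and /o/, so it voices to [d]. /f/ is a voiceless obstruent between vowels /o/ and /e/, so it voices to [v]. /kevdotobodofeedz/ → kevdodobodoveedz.
Rule 3 (intervocalic spirantization): /d/ is a stop between vowels /o/ and /o/, so it spirantizes to the fricative [z]. /b/ is a stop between vowels /o/ and /o/, so it spirantizes to the fricative [v]. /d/ is a stop between vowels /o/ and /o/, so it spirantizes to the fricative [z]. /kevdodobodoveedz/ → kevdozovozoveedz.
Rule 4 (final cluster simplification): /z/ is the second consonant of a word-final cluster /dz/, so it deletes. /kevdozovozoveedz/ → kevdozovozoveed.

kevdozovozoveed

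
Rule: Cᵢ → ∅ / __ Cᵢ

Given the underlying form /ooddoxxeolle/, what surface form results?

oodoxeole

/dd/ is a geminate; the first /d/ deletes.
/xx/ is a geminate; the first /x/ deletes.
/ll/ is a geminate; the first /l/ deletes.
Surface form: [oodoxeole].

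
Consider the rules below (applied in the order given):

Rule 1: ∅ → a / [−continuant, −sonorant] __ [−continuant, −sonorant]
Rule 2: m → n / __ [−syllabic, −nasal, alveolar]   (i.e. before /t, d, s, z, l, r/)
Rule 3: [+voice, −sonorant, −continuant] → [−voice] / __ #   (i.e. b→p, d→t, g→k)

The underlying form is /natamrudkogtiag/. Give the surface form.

Rule 1 (stop-cluster a-epenthesis): /d/ and /k/ form a stop–stop cluster, so [a] is inserted between them. /g/ and /t/ form a stop–stop cluster, so [a] is inserted between them. /natamrudkogtiag/ → natamrudakogatiag.
Rule 2 (nasal place assimilation): /m/ precedes the alveolar consonant /r/, so it assimilates in place to [n]. /natamrudakogatiag/ → natanrudakogatiag.
Rule 3 (final devoicing): /g/ is a voiced stop in word-final position, so it devoices to [k]. /natanrudakogatiag/ → natanrudakogatiak.

natanrudakogatiak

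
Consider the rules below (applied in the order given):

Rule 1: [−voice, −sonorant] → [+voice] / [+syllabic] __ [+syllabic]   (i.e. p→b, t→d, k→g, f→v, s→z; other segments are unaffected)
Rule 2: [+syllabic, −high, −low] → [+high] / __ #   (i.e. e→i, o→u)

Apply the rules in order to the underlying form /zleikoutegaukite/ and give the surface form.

Rule 1 (intervocalic voicing): /k/ is a voiceless obstruent between vowels /i/ and /o/, so it voices to [g]. /t/ is a voiceless obstruent between vowels /u/ and /e/, so it voices to [d]. /k/ is a voiceless obstruent between vowels /u/ and /i/, so it voices to [g]. /t/ is a voiceless obstruent between vowels /i/ and /e/, so it voices to [d]. /zleikoutegaukite/ → zleigoudegaugide.
Rule 2 (final vowel raising): /e/ is a mid vowel in word-final position, so it raises to [i]. /zleigoudegaugide/ → zleigoudegaugidi.

zleigoudegaugidi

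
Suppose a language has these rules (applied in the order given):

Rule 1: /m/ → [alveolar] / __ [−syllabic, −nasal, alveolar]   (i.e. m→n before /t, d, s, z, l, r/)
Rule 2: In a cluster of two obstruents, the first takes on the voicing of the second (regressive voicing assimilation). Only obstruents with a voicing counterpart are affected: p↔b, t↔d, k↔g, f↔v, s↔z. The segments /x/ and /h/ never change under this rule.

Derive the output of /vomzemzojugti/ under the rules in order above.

Rule 1 (nasal place assimilation): /m/ precedes the alveolar consonant /z/, so it assimilates in place to [n]. /m/ precedes the alveolar consonant /z/, so it assimilates in place to [n]. /vomzemzojugti/ → vonzenzojugti.
Rule 2 (regressive voicing assimilation): /g/ precedes the voiceless obstruent /t/, so it devoices to [k] by assimilation. /vonzenzojugti/ → vonzenzojukti.

vonzenzojukti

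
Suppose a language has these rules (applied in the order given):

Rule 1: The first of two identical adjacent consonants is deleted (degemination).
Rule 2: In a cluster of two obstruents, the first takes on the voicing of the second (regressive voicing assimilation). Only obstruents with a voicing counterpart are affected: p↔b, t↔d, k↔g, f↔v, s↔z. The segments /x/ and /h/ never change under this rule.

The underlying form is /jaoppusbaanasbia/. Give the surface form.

jaopuzbaanazbia

Rule 1 (degemination): /pp/ is a geminate; the first /p/ deletes. /jaoppusbaanasbia/ → jaopusbaanasbia.
Rule 2 (regressive voicing assimilation): /s/ precedes the voiced obstruent /b/, so it voices to [z] by assimilation. /s/ precedes the voiced obstruent /b/, so it voices to [z] by assimilation. /jaopusbaanasbia/ → jaopuzbaanazbia.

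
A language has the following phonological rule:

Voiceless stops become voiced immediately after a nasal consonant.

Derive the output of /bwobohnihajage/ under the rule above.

No segment of /bwobohnihajage/ meets the structural description of the rule, so the form surfaces unchanged.

bwobohnihajage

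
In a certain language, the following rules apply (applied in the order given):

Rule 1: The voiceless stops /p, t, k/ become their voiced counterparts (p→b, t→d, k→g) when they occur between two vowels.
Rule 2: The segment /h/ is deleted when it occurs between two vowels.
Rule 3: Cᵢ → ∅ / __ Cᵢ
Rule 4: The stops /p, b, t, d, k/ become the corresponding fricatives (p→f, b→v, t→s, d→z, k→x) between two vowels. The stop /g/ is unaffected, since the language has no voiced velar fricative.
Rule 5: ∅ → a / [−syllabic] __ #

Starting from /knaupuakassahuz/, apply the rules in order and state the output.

Rule 1 (intervocalic voicing): /p/ is a voiceless stop between vowels /u/ and /u/, so it voices to [b]. /k/ is a voiceless stop between vowels /a/ and /a/, so it voices to [g]. /knaupuakassahuz/ → knaubuagassahuz.
Rule 2 (intervocalic h-deletion): /h/ occurs between vowels /a/ and /u/, so it deletes. /knaubuagassahuz/ → knaubuagassauz.
Rule 3 (degemination): /ss/ is a geminate; the first /s/ deletes. /knaubuagassauz/ → knaubuagasauz.
Rule 4 (intervocalic spirantization): /b/ is a stop between vowels /u/ and /u/, so it spirantizes to the fricative [v]. /knaubuagasauz/ → knauvuagasauz.
Rule 5 (final a-epenthesis): the form ends in the consonant /z/, so [a] is inserted word-finally. /knauvuagasauz/ → knauvuagasauza.

knauvuagasauza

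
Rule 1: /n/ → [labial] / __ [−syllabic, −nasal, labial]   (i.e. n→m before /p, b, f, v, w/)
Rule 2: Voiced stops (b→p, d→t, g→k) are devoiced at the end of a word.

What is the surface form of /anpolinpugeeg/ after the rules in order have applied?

ampolimpugeek

Rule 1 (nasal place assimilation): /n/ precedes the labial consonant /p/, so it assimilates in place to [m]. /n/ precedes the labial consonant /p/, so it assimilates in place to [m]. /anpolinpugeeg/ → ampolimpugeeg.
Rule 2 (final devoicing): /g/ is a voiced stop in word-final position, so it devoices to [k]. /ampolimpugeeg/ → ampolimpugeek.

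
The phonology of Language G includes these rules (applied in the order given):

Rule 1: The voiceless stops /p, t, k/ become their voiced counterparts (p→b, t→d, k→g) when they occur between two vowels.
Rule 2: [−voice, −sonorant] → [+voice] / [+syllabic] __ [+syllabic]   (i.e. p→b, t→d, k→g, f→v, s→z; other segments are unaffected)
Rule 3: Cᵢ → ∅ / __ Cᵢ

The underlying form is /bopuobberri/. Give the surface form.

bobuoberi

Rule 1 (intervocalic voicing): /p/ is a voiceless stop between vowels /o/ and /u/, so it voices to [b]. /bopuobberri/ → bobuobberri.
Rule 2 (intervocalic voicing): no segment meets the environment; /bobuobberri/ is unchanged.
Rule 3 (degemination): /bb/ is a geminate; the first /b/ deletes. /rr/ is a geminate; the first /r/ deletes. /bobuobberri/ → bobuoberi.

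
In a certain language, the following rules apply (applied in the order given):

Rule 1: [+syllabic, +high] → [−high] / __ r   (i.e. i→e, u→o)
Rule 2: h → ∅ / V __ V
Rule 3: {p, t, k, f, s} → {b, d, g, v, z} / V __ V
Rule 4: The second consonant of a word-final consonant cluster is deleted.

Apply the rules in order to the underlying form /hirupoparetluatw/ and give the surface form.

herubobaretluat

Rule 1 (pre-rhotic lowering): /i/ is a high vowel immediately before /r/, so it lowers to [e]. /hirupoparetluatw/ → herupoparetluatw.
Rule 2 (intervocalic h-deletion): no segment meets the environment; /herupoparetluatw/ is unchanged.
Rule 3 (intervocalic voicing): /p/ is a voiceless obstruent between vowels /u/ and /o/, so it voices to [b]. /p/ is a voiceless obstruent between vowels /o/ and /a/, so it voices to [b]. /herupoparetluatw/ → herubobaretluatw.
Rule 4 (final cluster simplification): /w/ is the second consonant of a word-final cluster /tw/, so it deletes. /herubobaretluatw/ → herubobaretluat.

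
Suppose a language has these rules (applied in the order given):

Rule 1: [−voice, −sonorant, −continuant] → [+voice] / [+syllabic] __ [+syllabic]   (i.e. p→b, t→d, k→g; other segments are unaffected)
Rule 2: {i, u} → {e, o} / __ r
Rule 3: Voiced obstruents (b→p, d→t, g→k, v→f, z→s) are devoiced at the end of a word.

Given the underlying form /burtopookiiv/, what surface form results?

bortoboogiif

Rule 1 (intervocalic voicing): /p/ is a voiceless stop between vowels /o/ and /o/, so it voices to [b]. /k/ is a voiceless stop between vowels /o/ and /i/, so it voices to [g]. /burtopookiiv/ → burtoboogiiv.
Rule 2 (pre-rhotic lowering): /u/ is a high vowel immediately before /r/, so it lowers to [o]. /burtoboogiiv/ → bortoboogiiv.
Rule 3 (final devoicing): /v/ is a voiced obstruent in word-final position, so it devoices to [f]. /bortoboogiiv/ → bortoboogiif.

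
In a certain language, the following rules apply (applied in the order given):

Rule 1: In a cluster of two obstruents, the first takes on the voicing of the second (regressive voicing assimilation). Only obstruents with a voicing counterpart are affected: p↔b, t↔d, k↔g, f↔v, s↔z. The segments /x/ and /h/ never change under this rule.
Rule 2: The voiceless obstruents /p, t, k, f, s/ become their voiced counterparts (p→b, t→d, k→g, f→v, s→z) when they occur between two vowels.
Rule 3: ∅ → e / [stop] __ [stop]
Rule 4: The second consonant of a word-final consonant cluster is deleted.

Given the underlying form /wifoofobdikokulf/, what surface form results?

Rule 1 (regressive voicing assimilation): no segment meets the environment; /wifoofobdikokulf/ is unchanged.
Rule 2 (intervocalic voicing): /f/ is a voiceless obstruent between vowels /i/ and /o/, so it voices to [v]. /f/ is a voiceless obstruent between vowels /o/ and /o/, so it voices to [v]. /k/ is a voiceless obstruent between vowels /i/ and /o/, so it voices to [g]. /k/ is a voiceless obstruent between vowels /o/ and /u/, so it voices to [g]. /wifoofobdikokulf/ → wivoovobdigogulf.
Rule 3 (stop-cluster e-epenthesis): /b/ and /d/ form a stop–stop cluster, so [e] is inserted between them. /wivoovobdigogulf/ → wivoovobedigogulf.
Rule 4 (final cluster simplification): /f/ is the second consonant of a word-final cluster /lf/, so it deletes. /wivoovobedigogulf/ → wivoovobedigogul.

wivoovobedigogul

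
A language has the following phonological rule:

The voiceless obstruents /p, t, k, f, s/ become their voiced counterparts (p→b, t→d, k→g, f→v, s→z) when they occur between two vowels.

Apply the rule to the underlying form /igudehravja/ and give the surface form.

igudehravja

No segment of /igudehravja/ meets the structural description of the rule, so the form surfaces unchanged.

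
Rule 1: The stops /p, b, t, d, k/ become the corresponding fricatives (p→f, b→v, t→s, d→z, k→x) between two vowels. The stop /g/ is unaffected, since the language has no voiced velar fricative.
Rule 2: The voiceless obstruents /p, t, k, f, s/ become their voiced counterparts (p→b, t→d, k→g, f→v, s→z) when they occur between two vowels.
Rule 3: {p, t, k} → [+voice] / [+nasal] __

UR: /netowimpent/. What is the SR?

Rule 1 (intervocalic spirantization): /t/ is a stop between vowels /e/ and /o/, so it spirantizes to the fricative [s]. /netowimpent/ → nesowimpent.
Rule 2 (intervocalic voicing): /s/ is a voiceless obstruent between vowels /e/ and /o/, so it voices to [z]. /nesowimpent/ → nezowimpent.
Rule 3 (post-nasal voicing): /p/ is a voiceless stop immediately after the nasal /m/, so it voices to [b]. /t/ is a voiceless stop immediately after the nasal /n/, so it voices to [d]. /nezowimpent/ → nezowimbend.

nezowimbend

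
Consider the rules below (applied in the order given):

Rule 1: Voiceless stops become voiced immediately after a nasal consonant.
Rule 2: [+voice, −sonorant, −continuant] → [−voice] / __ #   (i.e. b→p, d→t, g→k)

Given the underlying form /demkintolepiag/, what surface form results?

Rule 1 (post-nasal voicing): /k/ is a voiceless stop immediately after the nasal /m/, so it voices to [g]. /t/ is a voiceless stop immediately after the nasal /n/, so it voices to [d]. /demkintolepiag/ → demgindolepiag.
Rule 2 (final devoicing): /g/ is a voiced stop in word-final position, so it devoices to [k]. /demgindolepiag/ → demgindolepiak.

demgindolepiak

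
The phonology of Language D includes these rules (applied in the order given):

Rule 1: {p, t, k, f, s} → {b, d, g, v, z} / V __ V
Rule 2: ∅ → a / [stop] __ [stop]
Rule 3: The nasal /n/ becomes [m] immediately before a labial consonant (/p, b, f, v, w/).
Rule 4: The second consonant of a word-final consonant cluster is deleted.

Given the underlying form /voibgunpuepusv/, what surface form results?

Rule 1 (intervocalic voicing): /p/ is a voiceless obstruent between vowels /e/ and /u/, so it voices to [b]. /voibgunpuepusv/ → voibgunpuebusv.
Rule 2 (stop-cluster a-epenthesis): /b/ and /g/ form a stop–stop cluster, so [a] is inserted between them. /voibgunpuebusv/ → voibagunpuebusv.
Rule 3 (nasal place assimilation): /n/ precedes the labial consonant /p/, so it assimilates in place to [m]. /voibagunpuebusv/ → voibagumpuebusv.
Rule 4 (final cluster simplification): /v/ is the second consonant of a word-final cluster /sv/, so it deletes. /voibagumpuebusv/ → voibagumpuebus.

voibagumpuebus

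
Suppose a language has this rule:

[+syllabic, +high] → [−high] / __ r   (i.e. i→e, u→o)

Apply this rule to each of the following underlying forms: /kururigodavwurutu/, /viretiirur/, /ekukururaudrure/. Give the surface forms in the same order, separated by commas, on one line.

/kururigodavwurutu/: /u/ is a high vowel immediately before /r/, so it lowers to [o]. /u/ is a high vowel immediately before /r/, so it lowers to [o]. /u/ is a high vowel immediately before /r/, so it lowers to [o]. → [kororigodavworutu].
/viretiirur/: /i/ is a high vowel immediately before /r/, so it lowers to [e]. /i/ is a high vowel immediately before /r/, so it lowers to [e]. /u/ is a high vowel immediately before /r/, so it lowers to [o]. → [veretieror].
/ekukururaudrure/: /u/ is a high vowel immediately before /r/, so it lowers to [o]. /u/ is a high vowel immediately before /r/, so it lowers to [o]. /u/ is a high vowel immediately before /r/, so it lowers to [o]. → [ekukororaudrore].

kororigodavworutu, veretieror, ekukororaudrore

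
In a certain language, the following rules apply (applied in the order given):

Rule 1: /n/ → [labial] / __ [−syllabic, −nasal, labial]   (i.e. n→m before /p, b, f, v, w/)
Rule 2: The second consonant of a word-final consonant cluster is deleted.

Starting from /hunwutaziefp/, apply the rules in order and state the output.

Rule 1 (nasal place assimilation): /n/ precedes the labial consonant /w/, so it assimilates in place to [m]. /hunwutaziefp/ → humwutaziefp.
Rule 2 (final cluster simplification): /p/ is the second consonant of a word-final cluster /fp/, so it deletes. /humwutaziefp/ → humwutazief.

humwutazief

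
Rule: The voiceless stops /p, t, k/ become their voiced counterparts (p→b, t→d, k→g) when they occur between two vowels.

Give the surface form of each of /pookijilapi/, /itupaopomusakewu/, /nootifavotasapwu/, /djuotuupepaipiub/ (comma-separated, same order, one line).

poogijilabi, idubaobomusagewu, noodifavodasapwu, djuoduubebaibiub

/pookijilapi/: /k/ is a voiceless stop between vowels /o/ and /i/, so it voices to [g]. /p/ is a voiceless stop between vowels /a/ and /i/, so it voices to [b]. → [poogijilabi].
/itupaopomusakewu/: /t/ is a voiceless stop between vowels /i/ and /u/, so it voices to [d]. /p/ is a voiceless stop between vowels /u/ and /a/, so it voices to [b]. /p/ is a voiceless stop between vowels /o/ and /o/, so it voices to [b]. /k/ is a voiceless stop between vowels /a/ and /e/, so it voices to [g]. → [idubaobomusagewu].
/nootifavotasapwu/: /t/ is a voiceless stop between vowels /o/ and /i/, so it voices to [d]. /t/ is a voiceless stop between vowels /o/ and /a/, so it voices to [d]. → [noodifavodasapwu].
/djuotuupepaipiub/: /t/ is a voiceless stop between vowels /o/ and /u/, so it voices to [d]. /p/ is a voiceless stop between vowels /u/ and /e/, so it voices to [b]. /p/ is a voiceless stop between vowels /e/ and /a/, so it voices to [b]. /p/ is a voiceless stop between vowels /i/ and /i/, so it voices to [b]. → [djuoduubebaibiub].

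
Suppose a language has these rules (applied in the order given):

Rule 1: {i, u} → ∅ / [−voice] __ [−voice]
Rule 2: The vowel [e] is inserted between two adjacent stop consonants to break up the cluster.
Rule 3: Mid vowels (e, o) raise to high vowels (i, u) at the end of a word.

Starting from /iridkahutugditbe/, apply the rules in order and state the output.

iridekahtugeditebi

Rule 1 (high vowel syncope): /u/ is a high vowel flanked by voiceless consonants /h/ and /t/, so it deletes. /iridkahutugditbe/ → iridkahtugditbe.
Rule 2 (stop-cluster e-epenthesis): /d/ and /k/ form a stop–stop cluster, so [e] is inserted between them. /g/ and /d/ form a stop–stop cluster, so [e] is inserted between them. /t/ and /b/ form a stop–stop cluster, so [e] is inserted between them. /iridkahtugditbe/ → iridekahtugeditebe.
Rule 3 (final vowel raising): /e/ is a mid vowel in word-final position, so it raises to [i]. /iridekahtugeditebe/ → iridekahtugeditebi.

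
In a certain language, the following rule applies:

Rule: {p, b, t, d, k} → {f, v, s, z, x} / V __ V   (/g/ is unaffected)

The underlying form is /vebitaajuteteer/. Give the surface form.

vevisaajuseseer

/b/ is a stop between vowels /e/ and /i/, so it spirantizes to the fricative [v].
/t/ is a stop between vowels /i/ and /a/, so it spirantizes to the fricative [s].
/t/ is a stop between vowels /u/ and /e/, so it spirantizes to the fricative [s].
/t/ is a stop between vowels /e/ and /e/, so it spirantizes to the fricative [s].
Surface form: [vevisaajuseseer].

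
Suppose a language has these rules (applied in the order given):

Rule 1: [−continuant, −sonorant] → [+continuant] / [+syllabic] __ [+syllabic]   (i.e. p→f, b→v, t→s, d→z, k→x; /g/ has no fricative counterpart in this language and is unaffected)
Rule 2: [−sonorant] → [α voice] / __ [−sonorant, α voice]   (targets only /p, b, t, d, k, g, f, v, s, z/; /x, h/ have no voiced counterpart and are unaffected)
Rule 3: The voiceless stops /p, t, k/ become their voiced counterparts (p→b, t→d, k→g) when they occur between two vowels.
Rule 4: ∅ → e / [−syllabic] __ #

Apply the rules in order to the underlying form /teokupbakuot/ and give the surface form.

teoxubbaxuote

Rule 1 (intervocalic spirantization): /k/ is a stop between vowels /o/ and /u/, so it spirantizes to the fricative [x]. /k/ is a stop between vowels /a/ and /u/, so it spirantizes to the fricative [x]. /teokupbakuot/ → teoxupbaxuot.
Rule 2 (regressive voicing assimilation): /p/ precedes the voiced obstruent /b/, so it voices to [b] by assimilation. /teoxupbaxuot/ → teoxubbaxuot.
Rule 3 (intervocalic voicing): no segment meets the environment; /teoxubbaxuot/ is unchanged.
Rule 4 (final e-epenthesis): the form ends in the consonant /t/, so [e] is inserted word-finally. /teoxubbaxuot/ → teoxubbaxuote.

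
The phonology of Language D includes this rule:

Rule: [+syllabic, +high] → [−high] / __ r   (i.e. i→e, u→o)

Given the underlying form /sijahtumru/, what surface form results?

sijahtumru

No segment of /sijahtumru/ meets the structural description of the rule, so the form surfaces unchanged.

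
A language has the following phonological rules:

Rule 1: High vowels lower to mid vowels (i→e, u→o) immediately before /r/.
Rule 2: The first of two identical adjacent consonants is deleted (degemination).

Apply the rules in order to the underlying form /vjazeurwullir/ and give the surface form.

Rule 1 (pre-rhotic lowering): /u/ is a high vowel immediately before /r/, so it lowers to [o]. /i/ is a high vowel immediately before /r/, so it lowers to [e]. /vjazeurwullir/ → vjazeorwuller.
Rule 2 (degemination): /ll/ is a geminate; the first /l/ deletes. /vjazeorwuller/ → vjazeorwuler.

vjazeorwuler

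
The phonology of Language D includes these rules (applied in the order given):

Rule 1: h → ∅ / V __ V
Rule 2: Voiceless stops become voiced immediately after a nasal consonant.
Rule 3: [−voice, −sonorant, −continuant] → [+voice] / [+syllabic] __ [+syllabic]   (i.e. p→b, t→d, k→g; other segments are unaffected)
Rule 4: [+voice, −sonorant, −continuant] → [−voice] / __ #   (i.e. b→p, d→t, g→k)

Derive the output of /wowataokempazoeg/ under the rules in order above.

wowadaogembazoek

Rule 1 (intervocalic h-deletion): no segment meets the environment; /wowataokempazoeg/ is unchanged.
Rule 2 (post-nasal voicing): /p/ is a voiceless stop immediately after the nasal /m/, so it voices to [b]. /wowataokempazoeg/ → wowataokembazoeg.
Rule 3 (intervocalic voicing): /t/ is a voiceless stop between vowels /a/ and /a/, so it voices to [d]. /k/ is a voiceless stop between vowels /o/ and /e/, so it voices to [g]. /wowataokembazoeg/ → wowadaogembazoeg.
Rule 4 (final devoicing): /g/ is a voiced stop in word-final position, so it devoices to [k]. /wowadaogembazoeg/ → wowadaogembazoek.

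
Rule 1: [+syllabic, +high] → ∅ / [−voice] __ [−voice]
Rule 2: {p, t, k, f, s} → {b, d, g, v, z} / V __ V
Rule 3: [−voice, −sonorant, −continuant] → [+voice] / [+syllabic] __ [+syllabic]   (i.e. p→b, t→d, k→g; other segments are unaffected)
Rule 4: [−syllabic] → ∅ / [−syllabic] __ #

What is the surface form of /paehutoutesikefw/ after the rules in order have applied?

Rule 1 (high vowel syncope): /u/ is a high vowel flanked by voiceless consonants /h/ and /t/, so it deletes. /i/ is a high vowel flanked by voiceless consonants /s/ and /k/, so it deletes. /paehutoutesikefw/ → paehtouteskefw.
Rule 2 (intervocalic voicing): /t/ is a voiceless obstruent between vowels /u/ and /e/, so it voices to [d]. /paehtouteskefw/ → paehtoudeskefw.
Rule 3 (intervocalic voicing): no segment meets the environment; /paehtoudeskefw/ is unchanged.
Rule 4 (final cluster simplification): /w/ is the second consonant of a word-final cluster /fw/, so it deletes. /paehtoudeskefw/ → paehtoudeskef.

paehtoudeskef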